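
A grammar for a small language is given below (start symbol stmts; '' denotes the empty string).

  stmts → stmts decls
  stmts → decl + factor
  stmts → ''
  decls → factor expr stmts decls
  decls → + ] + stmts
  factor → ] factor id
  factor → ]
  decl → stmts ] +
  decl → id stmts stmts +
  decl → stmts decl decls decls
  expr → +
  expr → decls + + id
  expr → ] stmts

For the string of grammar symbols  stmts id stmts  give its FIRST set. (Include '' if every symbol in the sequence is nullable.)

{ +, ], id }

Add FIRST(stmts)\{''} = { +, ], id }; stmts is nullable, continue.
id is a terminal; add {id} and stop.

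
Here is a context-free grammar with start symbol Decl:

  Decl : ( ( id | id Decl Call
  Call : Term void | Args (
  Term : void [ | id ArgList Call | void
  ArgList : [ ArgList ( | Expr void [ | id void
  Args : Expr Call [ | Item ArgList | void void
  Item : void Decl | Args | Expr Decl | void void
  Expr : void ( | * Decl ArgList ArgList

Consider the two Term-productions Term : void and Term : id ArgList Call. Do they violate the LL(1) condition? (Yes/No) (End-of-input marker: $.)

FIRST(void) = { void } and FIRST(id ArgList Call) = { id }.
The FIRST sets are disjoint and neither alternative is nullable — no conflict.

No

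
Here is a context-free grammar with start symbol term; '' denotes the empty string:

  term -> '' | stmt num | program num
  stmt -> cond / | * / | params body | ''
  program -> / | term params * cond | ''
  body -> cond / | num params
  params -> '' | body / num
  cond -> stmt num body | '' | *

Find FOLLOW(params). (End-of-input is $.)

{ *, /, num }

In stmt -> params body: add FIRST(body) = { *, /, num }.
In program -> term params * cond: add FIRST(* cond) = { * }.
In body -> num params: params is at the end, add FOLLOW(body) = { /, num }.
Union: FOLLOW(params) = { *, /, num }.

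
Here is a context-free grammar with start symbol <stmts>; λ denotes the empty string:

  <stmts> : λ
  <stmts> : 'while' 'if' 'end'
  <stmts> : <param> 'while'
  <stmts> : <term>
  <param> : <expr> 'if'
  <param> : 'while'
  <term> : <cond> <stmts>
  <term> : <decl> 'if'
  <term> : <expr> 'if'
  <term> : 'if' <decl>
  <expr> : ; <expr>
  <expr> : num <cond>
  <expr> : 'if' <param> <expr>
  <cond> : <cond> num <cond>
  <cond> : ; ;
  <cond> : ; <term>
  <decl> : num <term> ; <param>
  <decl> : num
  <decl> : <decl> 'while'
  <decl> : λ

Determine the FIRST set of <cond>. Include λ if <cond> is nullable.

From <cond> : <cond> num <cond>: add FIRST(<cond>) = { ; }.
<cond> : ; ; contributes {;}.
<cond> : ; <term> contributes {;}.
Union: FIRST(<cond>) = { ; }.

{ ; }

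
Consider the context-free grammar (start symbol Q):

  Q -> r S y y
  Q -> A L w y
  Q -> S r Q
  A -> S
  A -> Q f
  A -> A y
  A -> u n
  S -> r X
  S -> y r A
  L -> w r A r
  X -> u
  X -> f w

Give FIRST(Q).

Q -> r S y y contributes {r}.
From Q -> A L w y: add FIRST(A) = { r, u, y }.
From Q -> S r Q: add FIRST(S) = { r, y }.
Union: FIRST(Q) = { r, u, y }.

{ r, u, y }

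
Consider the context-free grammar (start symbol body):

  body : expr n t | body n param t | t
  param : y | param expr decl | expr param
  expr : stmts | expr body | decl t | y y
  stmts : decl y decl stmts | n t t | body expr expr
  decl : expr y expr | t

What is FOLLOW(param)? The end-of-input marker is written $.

In body : body n param t: add FIRST(t) = { t }.
In param : param expr decl: add FIRST(expr decl) = { n, t, y }.
In param : expr param: param is at the end, add FOLLOW(param) = { n, t, y }.
Union: FOLLOW(param) = { n, t, y }.

{ n, t, y }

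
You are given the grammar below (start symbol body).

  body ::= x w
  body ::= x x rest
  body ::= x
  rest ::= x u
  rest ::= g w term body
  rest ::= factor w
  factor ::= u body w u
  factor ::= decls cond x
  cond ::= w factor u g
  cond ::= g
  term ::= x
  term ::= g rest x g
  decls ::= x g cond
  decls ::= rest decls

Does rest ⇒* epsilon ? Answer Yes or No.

No

No nonterminal in this grammar is nullable.
No production of rest has an RHS whose symbols are all nullable, so rest is not nullable.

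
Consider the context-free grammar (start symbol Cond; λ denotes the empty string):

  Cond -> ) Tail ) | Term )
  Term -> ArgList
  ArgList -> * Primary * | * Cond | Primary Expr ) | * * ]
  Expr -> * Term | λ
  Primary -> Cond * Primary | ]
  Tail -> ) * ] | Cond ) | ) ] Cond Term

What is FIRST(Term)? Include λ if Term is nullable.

From Term -> ArgList: add FIRST(ArgList) = { ), *, ] }.
Union: FIRST(Term) = { ), *, ] }.

{ ), *, ] }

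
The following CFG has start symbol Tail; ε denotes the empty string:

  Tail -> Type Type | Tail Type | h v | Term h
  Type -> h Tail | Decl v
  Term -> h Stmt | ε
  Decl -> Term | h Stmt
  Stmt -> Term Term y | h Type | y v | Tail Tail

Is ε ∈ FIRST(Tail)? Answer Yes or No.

Nullable nonterminals: Decl, Term.
No production of Tail has an RHS whose symbols are all nullable, so Tail is not nullable.

No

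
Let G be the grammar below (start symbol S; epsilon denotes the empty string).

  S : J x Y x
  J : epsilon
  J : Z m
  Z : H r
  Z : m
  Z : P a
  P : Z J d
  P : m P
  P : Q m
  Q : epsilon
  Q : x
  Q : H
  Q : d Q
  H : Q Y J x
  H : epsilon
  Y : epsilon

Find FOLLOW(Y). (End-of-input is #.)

{ d, m, r, x }

In S : J x Y x: add FIRST(x) = { x }.
In H : Q Y J x: add FIRST(J x) = { d, m, r, x }.
Union: FOLLOW(Y) = { d, m, r, x }.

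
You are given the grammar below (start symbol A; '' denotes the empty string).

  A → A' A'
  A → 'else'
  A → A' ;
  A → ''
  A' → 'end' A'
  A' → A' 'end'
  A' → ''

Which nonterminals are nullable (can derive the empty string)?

{ A, A' }

Directly nullable (have an ''-production): A, A'.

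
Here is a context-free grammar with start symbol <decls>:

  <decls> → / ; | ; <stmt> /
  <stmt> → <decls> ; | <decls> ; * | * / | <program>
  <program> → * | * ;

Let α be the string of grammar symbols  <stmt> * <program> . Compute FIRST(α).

Add FIRST(<stmt>) = { *, /, ; }; <stmt> is not nullable, stop.

{ *, /, ; }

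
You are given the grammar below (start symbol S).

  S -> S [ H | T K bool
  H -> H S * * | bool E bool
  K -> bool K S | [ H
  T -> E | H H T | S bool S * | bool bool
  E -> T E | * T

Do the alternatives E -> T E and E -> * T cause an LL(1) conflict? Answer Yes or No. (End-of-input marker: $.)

Yes

FIRST(T E) = { *, bool } and FIRST(* T) = { * }.
Both contain *, so the two alternatives are not disjoint — LL(1) conflict.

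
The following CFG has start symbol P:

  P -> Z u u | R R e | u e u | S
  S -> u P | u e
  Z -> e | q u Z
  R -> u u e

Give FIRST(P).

{ e, q, u }

From P -> Z u u: add FIRST(Z) = { e, q }.
From P -> R R e: add FIRST(R) = { u }.
P -> u e u contributes {u}.
From P -> S: add FIRST(S) = { u }.
Union: FIRST(P) = { e, q, u }.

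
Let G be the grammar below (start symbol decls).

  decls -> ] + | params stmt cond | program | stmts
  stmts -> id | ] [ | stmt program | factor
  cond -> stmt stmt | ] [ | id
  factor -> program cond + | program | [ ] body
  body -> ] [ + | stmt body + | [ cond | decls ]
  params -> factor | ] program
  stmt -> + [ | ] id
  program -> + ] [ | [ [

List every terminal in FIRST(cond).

From cond -> stmt stmt: add FIRST(stmt) = { +, ] }.
cond -> ] [ contributes {]}.
cond -> id contributes {id}.
Union: FIRST(cond) = { +, ], id }.

{ +, ], id }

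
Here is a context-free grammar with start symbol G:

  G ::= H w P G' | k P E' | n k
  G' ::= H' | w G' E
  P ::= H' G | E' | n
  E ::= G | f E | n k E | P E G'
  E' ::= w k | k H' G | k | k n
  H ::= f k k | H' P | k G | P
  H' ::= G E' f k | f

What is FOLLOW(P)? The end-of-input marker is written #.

In G ::= H w P G': add FIRST(G') = { f, k, n, w }.
In G ::= k P E': add FIRST(E') = { k, w }.
In E ::= P E G': add FIRST(E G') = { f, k, n, w }.
In H ::= H' P: P is at the end, add FOLLOW(H) = { w }.
In H ::= P: P is at the end, add FOLLOW(H) = { w }.
Union: FOLLOW(P) = { f, k, n, w }.

{ f, k, n, w }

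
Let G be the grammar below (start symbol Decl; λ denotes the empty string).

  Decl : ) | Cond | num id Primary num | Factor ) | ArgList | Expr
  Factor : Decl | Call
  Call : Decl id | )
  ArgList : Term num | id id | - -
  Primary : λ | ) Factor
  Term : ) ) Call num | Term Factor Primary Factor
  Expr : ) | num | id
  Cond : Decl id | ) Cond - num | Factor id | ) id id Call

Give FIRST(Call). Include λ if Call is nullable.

From Call : Decl id: add FIRST(Decl) = { ), -, id, num }.
Call : ) contributes {)}.
Union: FIRST(Call) = { ), -, id, num }.

{ ), -, id, num }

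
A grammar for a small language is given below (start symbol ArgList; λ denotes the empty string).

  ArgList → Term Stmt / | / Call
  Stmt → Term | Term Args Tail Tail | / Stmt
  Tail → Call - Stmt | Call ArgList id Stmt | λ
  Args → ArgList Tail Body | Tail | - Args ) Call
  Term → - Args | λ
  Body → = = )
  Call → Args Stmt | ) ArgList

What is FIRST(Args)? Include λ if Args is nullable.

From Args → ArgList Tail Body: add FIRST(ArgList) = { ), -, / }.
From Args → Tail: add FIRST(Tail) = { ), -, /, λ } (including λ since Tail is nullable).
Args → - Args ) Call contributes {-}.
Union: FIRST(Args) = { ), -, /, λ }.

{ ), -, /, λ }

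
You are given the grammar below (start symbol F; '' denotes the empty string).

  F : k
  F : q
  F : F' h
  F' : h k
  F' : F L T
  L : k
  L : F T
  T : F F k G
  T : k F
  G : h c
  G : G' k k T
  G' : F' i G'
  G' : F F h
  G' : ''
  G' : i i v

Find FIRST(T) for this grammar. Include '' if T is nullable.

From T : F F k G: add FIRST(F) = { h, k, q }.
T : k F contributes {k}.
Union: FIRST(T) = { h, k, q }.

{ h, k, q }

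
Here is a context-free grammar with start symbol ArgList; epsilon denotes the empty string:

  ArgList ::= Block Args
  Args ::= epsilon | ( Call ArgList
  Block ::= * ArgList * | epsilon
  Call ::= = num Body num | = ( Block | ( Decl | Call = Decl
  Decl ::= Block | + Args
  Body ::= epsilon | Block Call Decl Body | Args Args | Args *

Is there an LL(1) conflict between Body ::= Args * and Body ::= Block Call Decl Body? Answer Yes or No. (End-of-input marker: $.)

Yes

FIRST(Args *) = { (, * } and FIRST(Block Call Decl Body) = { (, *, = }.
Both contain (, so the two alternatives are not disjoint — LL(1) conflict.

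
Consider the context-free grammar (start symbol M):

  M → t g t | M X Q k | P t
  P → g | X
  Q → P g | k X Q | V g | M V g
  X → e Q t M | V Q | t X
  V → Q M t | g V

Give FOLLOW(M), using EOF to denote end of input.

M is the start symbol, so EOF ∈ FOLLOW(M).
In M → M X Q k: add FIRST(X Q k) = { e, g, k, t }.
In Q → M V g: add FIRST(V g) = { e, g, k, t }.
In X → e Q t M: M is at the end, add FOLLOW(X) = { e, g, k, t }.
In V → Q M t: add FIRST(t) = { t }.
Union: FOLLOW(M) = { EOF, e, g, k, t }.

{ EOF, e, g, k, t }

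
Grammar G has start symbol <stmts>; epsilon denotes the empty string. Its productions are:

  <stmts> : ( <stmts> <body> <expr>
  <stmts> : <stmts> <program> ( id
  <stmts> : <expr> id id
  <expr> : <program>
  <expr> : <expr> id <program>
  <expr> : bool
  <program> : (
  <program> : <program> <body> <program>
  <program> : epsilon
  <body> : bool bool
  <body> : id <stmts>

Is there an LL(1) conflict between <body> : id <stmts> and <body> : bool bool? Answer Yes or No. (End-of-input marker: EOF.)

No

FIRST(id <stmts>) = { id } and FIRST(bool bool) = { bool }.
The FIRST sets are disjoint and neither alternative is nullable — no conflict.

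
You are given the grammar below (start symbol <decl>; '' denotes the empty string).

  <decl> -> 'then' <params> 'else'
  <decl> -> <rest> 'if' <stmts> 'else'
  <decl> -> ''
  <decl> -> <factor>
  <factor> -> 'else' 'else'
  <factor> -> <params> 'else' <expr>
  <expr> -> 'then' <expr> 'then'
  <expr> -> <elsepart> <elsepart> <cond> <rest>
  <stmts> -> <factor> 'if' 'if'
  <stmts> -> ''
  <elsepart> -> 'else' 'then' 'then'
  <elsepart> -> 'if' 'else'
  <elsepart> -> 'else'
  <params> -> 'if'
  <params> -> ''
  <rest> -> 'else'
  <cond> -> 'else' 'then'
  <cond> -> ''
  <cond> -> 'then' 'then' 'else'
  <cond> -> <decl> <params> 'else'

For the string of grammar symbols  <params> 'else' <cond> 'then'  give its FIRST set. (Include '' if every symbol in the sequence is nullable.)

{ 'else', 'if' }

Add FIRST(<params>)\{''} = { 'if' }; <params> is nullable, continue.
'else' is a terminal; add {'else'} and stop.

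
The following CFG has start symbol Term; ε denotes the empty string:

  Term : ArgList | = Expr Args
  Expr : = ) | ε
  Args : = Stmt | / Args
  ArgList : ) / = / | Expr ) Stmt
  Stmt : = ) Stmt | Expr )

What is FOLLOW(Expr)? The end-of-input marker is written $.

In Term : = Expr Args: add FIRST(Args) = { /, = }.
In ArgList : Expr ) Stmt: add FIRST() Stmt) = { ) }.
In Stmt : Expr ): add FIRST()) = { ) }.
Union: FOLLOW(Expr) = { ), /, = }.

{ ), /, = }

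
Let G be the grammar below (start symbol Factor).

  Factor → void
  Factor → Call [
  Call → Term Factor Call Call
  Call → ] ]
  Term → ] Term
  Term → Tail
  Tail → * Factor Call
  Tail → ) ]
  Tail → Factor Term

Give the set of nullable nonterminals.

No nonterminal has an empty production or an RHS whose symbols are all nullable.

{ } (none)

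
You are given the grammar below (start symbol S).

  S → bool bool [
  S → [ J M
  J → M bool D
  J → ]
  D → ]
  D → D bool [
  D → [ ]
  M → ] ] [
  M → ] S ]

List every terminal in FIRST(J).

{ ] }

From J → M bool D: add FIRST(M) = { ] }.
J → ] contributes {]}.
Union: FIRST(J) = { ] }.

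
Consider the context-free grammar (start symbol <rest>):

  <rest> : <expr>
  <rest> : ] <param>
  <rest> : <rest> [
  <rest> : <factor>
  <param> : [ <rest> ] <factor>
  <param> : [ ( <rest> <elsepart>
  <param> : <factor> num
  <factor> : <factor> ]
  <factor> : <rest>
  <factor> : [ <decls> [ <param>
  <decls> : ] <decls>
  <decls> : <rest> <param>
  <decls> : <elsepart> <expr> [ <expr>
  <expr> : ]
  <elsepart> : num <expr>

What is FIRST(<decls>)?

<decls> : ] <decls> contributes {]}.
From <decls> : <rest> <param>: add FIRST(<rest>) = { [, ] }.
From <decls> : <elsepart> <expr> [ <expr>: add FIRST(<elsepart>) = { num }.
Union: FIRST(<decls>) = { [, ], num }.

{ [, ], num }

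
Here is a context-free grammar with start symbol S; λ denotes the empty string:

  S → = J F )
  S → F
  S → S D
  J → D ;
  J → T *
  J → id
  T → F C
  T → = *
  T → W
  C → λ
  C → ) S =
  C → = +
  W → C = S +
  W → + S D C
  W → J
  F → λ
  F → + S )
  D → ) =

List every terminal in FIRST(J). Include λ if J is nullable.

{ ), *, +, =, id }

From J → D ;: add FIRST(D) = { ) }.
From J → T *: T nullable, take FIRST(T) ∪ {*} = { ), *, +, =, id }.
J → id contributes {id}.
Union: FIRST(J) = { ), *, +, =, id }.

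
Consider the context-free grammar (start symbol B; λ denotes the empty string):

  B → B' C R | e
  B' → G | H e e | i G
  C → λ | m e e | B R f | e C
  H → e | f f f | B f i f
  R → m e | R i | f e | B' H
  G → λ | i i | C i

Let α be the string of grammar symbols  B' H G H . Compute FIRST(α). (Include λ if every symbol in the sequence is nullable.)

{ e, f, i, m }

Add FIRST(B')\{λ} = { e, f, i, m }; B' is nullable, continue.
Add FIRST(H) = { e, f, i, m }; H is not nullable, stop.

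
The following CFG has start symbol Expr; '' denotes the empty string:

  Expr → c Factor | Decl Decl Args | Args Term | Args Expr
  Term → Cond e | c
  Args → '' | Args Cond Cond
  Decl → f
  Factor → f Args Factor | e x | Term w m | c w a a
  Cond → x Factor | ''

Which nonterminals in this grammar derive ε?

Directly nullable (have an ''-production): Args, Cond.
No other nonterminal has a production whose RHS symbols are all nullable.

{ Args, Cond }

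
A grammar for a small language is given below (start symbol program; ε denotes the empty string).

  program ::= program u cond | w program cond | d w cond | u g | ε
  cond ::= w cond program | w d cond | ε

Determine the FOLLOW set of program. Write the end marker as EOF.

program is the start symbol, so EOF ∈ FOLLOW(program).
In program ::= program u cond: add FIRST(u cond) = { u }.
In program ::= w program cond: add FIRST(cond)\{ε} = { w }.
  Since cond is nullable, also add FOLLOW(program) = { EOF, d, u, w }.
In cond ::= w cond program: program is at the end, add FOLLOW(cond) = { EOF, d, u, w }.
Union: FOLLOW(program) = { EOF, d, u, w }.

{ EOF, d, u, w }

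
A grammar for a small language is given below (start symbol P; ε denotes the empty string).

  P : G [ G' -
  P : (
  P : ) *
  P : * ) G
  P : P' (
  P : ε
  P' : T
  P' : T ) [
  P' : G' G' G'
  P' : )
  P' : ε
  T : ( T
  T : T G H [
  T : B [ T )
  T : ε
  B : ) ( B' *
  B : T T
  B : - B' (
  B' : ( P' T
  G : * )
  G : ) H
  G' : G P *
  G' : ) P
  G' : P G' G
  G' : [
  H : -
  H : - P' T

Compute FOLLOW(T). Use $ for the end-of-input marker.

In P' : T: T is at the end, add FOLLOW(P') = { $, (, ), *, -, [ }.
In P' : T ) [: add FIRST() [) = { ) }.
In T : ( T: T is at the end, add FOLLOW(T) = { $, (, ), *, -, [ }.
In T : T G H [: add FIRST(G H [) = { ), * }.
In T : B [ T ): add FIRST()) = { ) }.
In B : T T: add FIRST(T)\{ε} = { (, ), *, -, [ }.
  Since T is nullable, also add FOLLOW(B) = { [ }.
In B : T T: T is at the end, add FOLLOW(B) = { [ }.
In B' : ( P' T: T is at the end, add FOLLOW(B') = { (, * }.
In H : - P' T: T is at the end, add FOLLOW(H) = { $, (, ), *, -, [ }.
Union: FOLLOW(T) = { $, (, ), *, -, [ }.

{ $, (, ), *, -, [ }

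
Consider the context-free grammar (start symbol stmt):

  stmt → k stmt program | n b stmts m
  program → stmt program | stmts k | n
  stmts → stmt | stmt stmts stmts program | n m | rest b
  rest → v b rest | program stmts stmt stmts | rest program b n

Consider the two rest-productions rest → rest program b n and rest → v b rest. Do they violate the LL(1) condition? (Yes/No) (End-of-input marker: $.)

FIRST(rest program b n) = { k, n, v } and FIRST(v b rest) = { v }.
Both contain v, so the two alternatives are not disjoint — LL(1) conflict.

Yes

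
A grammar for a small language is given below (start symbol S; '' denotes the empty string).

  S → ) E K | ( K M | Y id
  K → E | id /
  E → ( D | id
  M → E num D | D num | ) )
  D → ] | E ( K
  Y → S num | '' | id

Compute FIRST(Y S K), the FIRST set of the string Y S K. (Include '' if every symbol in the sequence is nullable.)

{ (, ), id }

Add FIRST(Y)\{''} = { (, ), id }; Y is nullable, continue.
Add FIRST(S) = { (, ), id }; S is not nullable, stop.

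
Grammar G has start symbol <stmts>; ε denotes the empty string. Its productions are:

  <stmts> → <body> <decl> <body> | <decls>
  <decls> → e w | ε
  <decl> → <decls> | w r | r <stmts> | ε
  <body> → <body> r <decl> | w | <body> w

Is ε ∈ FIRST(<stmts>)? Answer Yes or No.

<stmts> → <decls> and each of <decls> is nullable, so <stmts> ⇒* ε.

Yes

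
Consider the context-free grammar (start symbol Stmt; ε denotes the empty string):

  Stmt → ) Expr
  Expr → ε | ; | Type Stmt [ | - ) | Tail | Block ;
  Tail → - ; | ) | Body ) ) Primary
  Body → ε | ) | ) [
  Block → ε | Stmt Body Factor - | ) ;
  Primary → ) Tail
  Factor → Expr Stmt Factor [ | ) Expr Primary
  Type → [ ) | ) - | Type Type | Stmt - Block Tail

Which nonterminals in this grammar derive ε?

Directly nullable (have an ε-production): Expr, Body, Block.
No other nonterminal has a production whose RHS symbols are all nullable.

{ Block, Body, Expr }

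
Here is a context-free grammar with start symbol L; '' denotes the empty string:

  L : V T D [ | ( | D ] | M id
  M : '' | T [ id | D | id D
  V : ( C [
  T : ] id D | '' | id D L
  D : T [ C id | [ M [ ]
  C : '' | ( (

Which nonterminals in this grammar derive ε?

{ C, M, T }

Directly nullable (have an ''-production): M, T, C.
No other nonterminal has a production whose RHS symbols are all nullable.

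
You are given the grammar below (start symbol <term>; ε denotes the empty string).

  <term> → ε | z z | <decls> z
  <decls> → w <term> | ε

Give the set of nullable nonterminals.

{ <decls>, <term> }

Directly nullable (have an ε-production): <term>, <decls>.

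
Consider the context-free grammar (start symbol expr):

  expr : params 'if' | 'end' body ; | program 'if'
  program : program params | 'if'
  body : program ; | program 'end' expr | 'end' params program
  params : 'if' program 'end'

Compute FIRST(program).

From program : program params: add FIRST(program) = { 'if' }.
program : 'if' contributes {'if'}.
Union: FIRST(program) = { 'if' }.

{ 'if' }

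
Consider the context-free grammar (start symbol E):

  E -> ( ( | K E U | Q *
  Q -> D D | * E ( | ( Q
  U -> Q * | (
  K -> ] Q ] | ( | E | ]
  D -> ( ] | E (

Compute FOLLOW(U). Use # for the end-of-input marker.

In E -> K E U: U is at the end, add FOLLOW(E) = { #, (, *, ] }.
Union: FOLLOW(U) = { #, (, *, ] }.

{ #, (, *, ] }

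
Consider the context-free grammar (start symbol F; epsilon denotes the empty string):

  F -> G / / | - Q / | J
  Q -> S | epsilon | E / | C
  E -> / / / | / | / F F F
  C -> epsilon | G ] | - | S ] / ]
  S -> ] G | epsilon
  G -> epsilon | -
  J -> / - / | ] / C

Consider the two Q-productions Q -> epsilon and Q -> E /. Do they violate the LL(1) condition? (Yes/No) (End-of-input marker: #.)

Yes

FIRST(epsilon) = { epsilon } and FIRST(E /) = { / }.
The first alternative is nullable and FOLLOW(Q) = { / } shares / with FIRST of the second — conflict.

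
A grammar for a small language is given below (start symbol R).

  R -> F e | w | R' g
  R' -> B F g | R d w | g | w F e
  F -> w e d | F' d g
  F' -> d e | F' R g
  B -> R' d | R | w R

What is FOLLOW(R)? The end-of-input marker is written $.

{ $, d, g, w }

R is the start symbol, so $ ∈ FOLLOW(R).
In R' -> R d w: add FIRST(d w) = { d }.
In F' -> F' R g: add FIRST(g) = { g }.
In B -> R: R is at the end, add FOLLOW(B) = { d, w }.
In B -> w R: R is at the end, add FOLLOW(B) = { d, w }.
Union: FOLLOW(R) = { $, d, g, w }.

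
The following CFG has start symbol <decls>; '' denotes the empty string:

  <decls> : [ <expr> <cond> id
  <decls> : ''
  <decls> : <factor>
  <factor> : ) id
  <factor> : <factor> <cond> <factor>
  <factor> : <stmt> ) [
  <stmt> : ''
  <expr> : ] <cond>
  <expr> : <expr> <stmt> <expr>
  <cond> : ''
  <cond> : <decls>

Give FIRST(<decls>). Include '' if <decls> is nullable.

<decls> : [ <expr> <cond> id contributes {[}.
<decls> : '' contributes ''.
From <decls> : <factor>: add FIRST(<factor>) = { ) }.
Union: FIRST(<decls>) = { ), [, '' }.

{ ), [, '' }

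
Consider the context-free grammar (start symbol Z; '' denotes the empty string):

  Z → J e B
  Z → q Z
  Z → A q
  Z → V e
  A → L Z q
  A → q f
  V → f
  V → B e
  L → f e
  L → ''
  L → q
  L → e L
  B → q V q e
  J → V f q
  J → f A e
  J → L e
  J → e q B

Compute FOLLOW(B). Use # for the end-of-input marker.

{ #, e, q }

In Z → J e B: B is at the end, add FOLLOW(Z) = { #, q }.
In V → B e: add FIRST(e) = { e }.
In J → e q B: B is at the end, add FOLLOW(J) = { e }.
Union: FOLLOW(B) = { #, e, q }.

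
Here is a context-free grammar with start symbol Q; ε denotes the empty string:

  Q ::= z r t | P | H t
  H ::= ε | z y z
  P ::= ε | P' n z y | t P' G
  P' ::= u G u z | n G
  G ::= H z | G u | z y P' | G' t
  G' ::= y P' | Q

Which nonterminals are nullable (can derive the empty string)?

Directly nullable (have an ε-production): H, P.
G' ::= Q with every symbol nullable, so G' is nullable.
Q ::= P with every symbol nullable, so Q is nullable.
No other nonterminal has a production whose RHS symbols are all nullable.

{ G', H, P, Q }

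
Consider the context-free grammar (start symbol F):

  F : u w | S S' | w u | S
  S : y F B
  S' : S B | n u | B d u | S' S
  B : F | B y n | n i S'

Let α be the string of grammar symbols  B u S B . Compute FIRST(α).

Add FIRST(B) = { n, u, w, y }; B is not nullable, stop.

{ n, u, w, y }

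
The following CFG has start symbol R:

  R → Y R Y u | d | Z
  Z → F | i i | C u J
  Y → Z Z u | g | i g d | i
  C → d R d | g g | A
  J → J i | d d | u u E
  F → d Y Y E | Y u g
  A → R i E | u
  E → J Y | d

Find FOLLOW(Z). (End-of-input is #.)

In R → Z: Z is at the end, add FOLLOW(R) = { #, d, g, i, u }.
In Y → Z Z u: add FIRST(Z u) = { d, g, i, u }.
In Y → Z Z u: add FIRST(u) = { u }.
Union: FOLLOW(Z) = { #, d, g, i, u }.

{ #, d, g, i, u }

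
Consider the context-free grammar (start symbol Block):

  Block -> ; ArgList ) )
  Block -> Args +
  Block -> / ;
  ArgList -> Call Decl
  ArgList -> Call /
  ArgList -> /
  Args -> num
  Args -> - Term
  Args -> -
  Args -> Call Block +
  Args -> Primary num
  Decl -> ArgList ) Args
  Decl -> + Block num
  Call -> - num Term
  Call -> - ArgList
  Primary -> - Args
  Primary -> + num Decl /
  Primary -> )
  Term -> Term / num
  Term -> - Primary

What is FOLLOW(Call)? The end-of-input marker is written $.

{ ), +, -, /, ;, num }

In ArgList -> Call Decl: add FIRST(Decl) = { +, -, / }.
In ArgList -> Call /: add FIRST(/) = { / }.
In Args -> Call Block +: add FIRST(Block +) = { ), +, -, /, ;, num }.
Union: FOLLOW(Call) = { ), +, -, /, ;, num }.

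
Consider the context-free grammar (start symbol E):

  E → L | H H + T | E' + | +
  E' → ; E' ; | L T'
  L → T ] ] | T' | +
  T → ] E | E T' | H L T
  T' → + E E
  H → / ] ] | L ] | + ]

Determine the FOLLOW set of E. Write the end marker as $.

E is the start symbol, so $ ∈ FOLLOW(E).
In T → ] E: E is at the end, add FOLLOW(T) = { $, +, /, ;, ] }.
In T → E T': add FIRST(T') = { + }.
In T' → + E E: add FIRST(E) = { +, /, ;, ] }.
In T' → + E E: E is at the end, add FOLLOW(T') = { $, +, /, ;, ] }.
Union: FOLLOW(E) = { $, +, /, ;, ] }.

{ $, +, /, ;, ] }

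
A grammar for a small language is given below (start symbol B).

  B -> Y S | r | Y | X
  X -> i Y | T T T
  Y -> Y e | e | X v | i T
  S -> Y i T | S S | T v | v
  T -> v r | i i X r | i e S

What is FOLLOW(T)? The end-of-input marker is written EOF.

{ EOF, e, i, r, v }

In X -> T T T: add FIRST(T T) = { i, v }.
In X -> T T T: add FIRST(T) = { i, v }.
In X -> T T T: T is at the end, add FOLLOW(X) = { EOF, r, v }.
In Y -> i T: T is at the end, add FOLLOW(Y) = { EOF, e, i, r, v }.
In S -> Y i T: T is at the end, add FOLLOW(S) = { EOF, e, i, r, v }.
In S -> T v: add FIRST(v) = { v }.
Union: FOLLOW(T) = { EOF, e, i, r, v }.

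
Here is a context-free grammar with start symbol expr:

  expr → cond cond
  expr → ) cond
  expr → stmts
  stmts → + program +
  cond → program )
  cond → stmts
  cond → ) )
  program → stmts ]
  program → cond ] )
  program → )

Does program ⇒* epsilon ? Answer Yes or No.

No nonterminal in this grammar is nullable.
No production of program has an RHS whose symbols are all nullable, so program is not nullable.

No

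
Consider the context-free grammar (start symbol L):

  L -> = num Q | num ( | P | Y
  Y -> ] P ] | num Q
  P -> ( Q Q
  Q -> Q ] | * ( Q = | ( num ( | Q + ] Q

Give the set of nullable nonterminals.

No nonterminal has an empty production or an RHS whose symbols are all nullable.

{ } (none)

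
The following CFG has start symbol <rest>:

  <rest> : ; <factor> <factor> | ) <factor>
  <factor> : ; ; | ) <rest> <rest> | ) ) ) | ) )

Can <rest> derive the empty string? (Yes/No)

No nonterminal in this grammar is nullable.
No production of <rest> has an RHS whose symbols are all nullable, so <rest> is not nullable.

No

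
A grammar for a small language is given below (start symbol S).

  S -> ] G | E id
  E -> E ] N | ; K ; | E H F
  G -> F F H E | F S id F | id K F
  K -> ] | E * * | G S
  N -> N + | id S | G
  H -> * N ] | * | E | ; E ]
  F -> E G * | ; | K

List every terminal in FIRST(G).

From G -> F F H E: add FIRST(F) = { ;, ], id }.
From G -> F S id F: add FIRST(F) = { ;, ], id }.
G -> id K F contributes {id}.
Union: FIRST(G) = { ;, ], id }.

{ ;, ], id }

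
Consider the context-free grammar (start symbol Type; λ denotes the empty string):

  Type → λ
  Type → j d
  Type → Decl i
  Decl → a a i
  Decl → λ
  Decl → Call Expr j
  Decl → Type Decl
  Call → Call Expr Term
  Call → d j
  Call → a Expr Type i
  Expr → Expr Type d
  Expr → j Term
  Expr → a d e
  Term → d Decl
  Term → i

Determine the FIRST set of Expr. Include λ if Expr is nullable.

From Expr → Expr Type d: add FIRST(Expr) = { a, j }.
Expr → j Term contributes {j}.
Expr → a d e contributes {a}.
Union: FIRST(Expr) = { a, j }.

{ a, j }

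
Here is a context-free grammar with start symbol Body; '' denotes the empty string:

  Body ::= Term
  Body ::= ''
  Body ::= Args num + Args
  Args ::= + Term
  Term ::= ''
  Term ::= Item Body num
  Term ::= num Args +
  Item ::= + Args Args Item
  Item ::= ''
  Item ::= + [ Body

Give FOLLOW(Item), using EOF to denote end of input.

{ +, num }

In Term ::= Item Body num: add FIRST(Body num) = { +, num }.
In Item ::= + Args Args Item: Item is at the end, add FOLLOW(Item) = { +, num }.
Union: FOLLOW(Item) = { +, num }.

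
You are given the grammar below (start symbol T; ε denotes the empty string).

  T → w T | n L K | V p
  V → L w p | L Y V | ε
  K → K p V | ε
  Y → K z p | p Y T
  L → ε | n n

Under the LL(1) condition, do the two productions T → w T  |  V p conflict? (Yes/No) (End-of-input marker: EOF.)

Yes

FIRST(w T) = { w } and FIRST(V p) = { n, p, w, z }.
Both contain w, so the two alternatives are not disjoint — LL(1) conflict.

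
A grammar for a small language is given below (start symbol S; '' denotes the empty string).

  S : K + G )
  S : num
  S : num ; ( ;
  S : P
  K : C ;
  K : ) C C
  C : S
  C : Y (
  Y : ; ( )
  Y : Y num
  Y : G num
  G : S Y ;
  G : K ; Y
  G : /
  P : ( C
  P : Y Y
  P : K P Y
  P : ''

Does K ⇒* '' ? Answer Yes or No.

Nullable nonterminals: C, P, S.
No production of K has an RHS whose symbols are all nullable, so K is not nullable.

No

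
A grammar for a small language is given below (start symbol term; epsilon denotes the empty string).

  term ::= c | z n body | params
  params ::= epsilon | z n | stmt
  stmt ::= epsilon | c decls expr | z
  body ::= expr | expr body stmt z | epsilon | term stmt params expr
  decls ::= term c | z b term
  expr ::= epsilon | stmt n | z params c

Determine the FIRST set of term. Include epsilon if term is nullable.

term ::= c contributes {c}.
term ::= z n body contributes {z}.
From term ::= params: add FIRST(params) = { c, z, epsilon } (including epsilon since params is nullable).
Union: FIRST(term) = { c, z, epsilon }.

{ c, z, epsilon }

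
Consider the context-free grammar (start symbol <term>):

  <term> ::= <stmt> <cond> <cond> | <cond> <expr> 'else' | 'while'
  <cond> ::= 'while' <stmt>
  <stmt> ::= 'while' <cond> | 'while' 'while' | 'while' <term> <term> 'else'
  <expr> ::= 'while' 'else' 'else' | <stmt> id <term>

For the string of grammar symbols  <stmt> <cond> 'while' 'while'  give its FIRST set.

Add FIRST(<stmt>) = { 'while' }; <stmt> is not nullable, stop.

{ 'while' }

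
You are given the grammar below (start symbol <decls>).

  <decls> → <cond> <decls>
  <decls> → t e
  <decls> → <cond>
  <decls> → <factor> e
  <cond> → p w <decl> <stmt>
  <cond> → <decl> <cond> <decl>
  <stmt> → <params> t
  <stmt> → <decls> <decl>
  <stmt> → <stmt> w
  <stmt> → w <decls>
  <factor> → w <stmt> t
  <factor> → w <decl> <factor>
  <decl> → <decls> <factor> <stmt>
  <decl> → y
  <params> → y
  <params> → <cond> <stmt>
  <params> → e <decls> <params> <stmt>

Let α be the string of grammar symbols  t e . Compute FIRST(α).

t is a terminal; add {t} and stop.

{ t }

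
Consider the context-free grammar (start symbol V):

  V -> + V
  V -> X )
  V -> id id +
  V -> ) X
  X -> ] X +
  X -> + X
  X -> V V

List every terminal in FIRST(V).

V -> + V contributes {+}.
From V -> X ): add FIRST(X) = { ), +, ], id }.
V -> id id + contributes {id}.
V -> ) X contributes {)}.
Union: FIRST(V) = { ), +, ], id }.

{ ), +, ], id }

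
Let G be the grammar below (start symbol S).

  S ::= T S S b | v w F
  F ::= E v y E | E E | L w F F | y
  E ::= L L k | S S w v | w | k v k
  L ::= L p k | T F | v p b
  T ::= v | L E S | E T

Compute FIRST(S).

{ k, v, w }

From S ::= T S S b: add FIRST(T) = { k, v, w }.
S ::= v w F contributes {v}.
Union: FIRST(S) = { k, v, w }.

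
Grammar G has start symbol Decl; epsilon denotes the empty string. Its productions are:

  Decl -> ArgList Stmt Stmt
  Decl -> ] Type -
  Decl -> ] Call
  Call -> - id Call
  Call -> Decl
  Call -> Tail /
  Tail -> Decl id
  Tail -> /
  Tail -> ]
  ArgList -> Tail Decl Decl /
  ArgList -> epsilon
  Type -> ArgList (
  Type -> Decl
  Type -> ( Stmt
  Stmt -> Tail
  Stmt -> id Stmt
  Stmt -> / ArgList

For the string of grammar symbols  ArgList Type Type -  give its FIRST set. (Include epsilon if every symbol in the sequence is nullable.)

{ (, /, ], id }

Add FIRST(ArgList)\{epsilon} = { /, ], id }; ArgList is nullable, continue.
Add FIRST(Type) = { (, /, ], id }; Type is not nullable, stop.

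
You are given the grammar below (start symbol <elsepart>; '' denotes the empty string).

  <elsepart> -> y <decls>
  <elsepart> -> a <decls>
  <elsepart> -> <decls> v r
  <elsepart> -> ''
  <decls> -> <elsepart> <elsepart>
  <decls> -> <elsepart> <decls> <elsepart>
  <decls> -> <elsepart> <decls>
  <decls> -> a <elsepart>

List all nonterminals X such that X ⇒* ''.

{ <decls>, <elsepart> }

Directly nullable (have an ''-production): <elsepart>.
<decls> -> <elsepart> <elsepart> with every symbol nullable, so <decls> is nullable.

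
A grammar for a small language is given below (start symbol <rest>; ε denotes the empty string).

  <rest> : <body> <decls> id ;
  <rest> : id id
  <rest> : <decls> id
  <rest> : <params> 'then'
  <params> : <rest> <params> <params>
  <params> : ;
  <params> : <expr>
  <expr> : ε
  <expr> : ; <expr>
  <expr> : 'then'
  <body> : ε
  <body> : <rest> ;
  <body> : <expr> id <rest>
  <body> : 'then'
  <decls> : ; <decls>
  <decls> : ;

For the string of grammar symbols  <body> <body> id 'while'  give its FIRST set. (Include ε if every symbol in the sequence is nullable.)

{ 'then', ;, id }

Add FIRST(<body>)\{ε} = { 'then', ;, id }; <body> is nullable, continue.
Add FIRST(<body>)\{ε} = { 'then', ;, id }; <body> is nullable, continue.
id is a terminal; add {id} and stop.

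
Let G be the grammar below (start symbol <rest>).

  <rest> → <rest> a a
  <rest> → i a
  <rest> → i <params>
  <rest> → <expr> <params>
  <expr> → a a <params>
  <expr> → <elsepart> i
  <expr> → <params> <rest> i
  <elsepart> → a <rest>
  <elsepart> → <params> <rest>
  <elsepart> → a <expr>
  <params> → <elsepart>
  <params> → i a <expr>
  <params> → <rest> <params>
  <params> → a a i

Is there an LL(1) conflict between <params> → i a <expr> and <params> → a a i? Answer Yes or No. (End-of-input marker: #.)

FIRST(i a <expr>) = { i } and FIRST(a a i) = { a }.
The FIRST sets are disjoint and neither alternative is nullable — no conflict.

No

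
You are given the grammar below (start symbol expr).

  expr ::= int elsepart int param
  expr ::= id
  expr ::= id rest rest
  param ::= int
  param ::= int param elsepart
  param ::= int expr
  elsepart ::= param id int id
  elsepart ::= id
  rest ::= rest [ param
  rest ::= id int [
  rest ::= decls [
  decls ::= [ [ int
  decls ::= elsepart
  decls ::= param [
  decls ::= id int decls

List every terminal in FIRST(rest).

From rest ::= rest [ param: add FIRST(rest) = { [, id, int }.
rest ::= id int [ contributes {id}.
From rest ::= decls [: add FIRST(decls) = { [, id, int }.
Union: FIRST(rest) = { [, id, int }.

{ [, id, int }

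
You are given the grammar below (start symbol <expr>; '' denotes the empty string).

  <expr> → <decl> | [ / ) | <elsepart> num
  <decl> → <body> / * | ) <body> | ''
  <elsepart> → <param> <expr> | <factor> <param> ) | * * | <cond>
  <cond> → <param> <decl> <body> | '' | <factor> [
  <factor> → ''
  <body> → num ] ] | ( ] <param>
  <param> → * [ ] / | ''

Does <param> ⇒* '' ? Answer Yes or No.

Yes

<param> has an ''-production, so <param> ⇒ ''.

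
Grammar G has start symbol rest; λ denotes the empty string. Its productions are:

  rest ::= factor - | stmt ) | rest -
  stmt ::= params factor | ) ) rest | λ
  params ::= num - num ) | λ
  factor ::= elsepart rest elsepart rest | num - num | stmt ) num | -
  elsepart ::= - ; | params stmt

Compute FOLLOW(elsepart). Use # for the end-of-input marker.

{ ), -, num }

In factor ::= elsepart rest elsepart rest: add FIRST(rest elsepart rest) = { ), -, num }.
In factor ::= elsepart rest elsepart rest: add FIRST(rest) = { ), -, num }.
Union: FOLLOW(elsepart) = { ), -, num }.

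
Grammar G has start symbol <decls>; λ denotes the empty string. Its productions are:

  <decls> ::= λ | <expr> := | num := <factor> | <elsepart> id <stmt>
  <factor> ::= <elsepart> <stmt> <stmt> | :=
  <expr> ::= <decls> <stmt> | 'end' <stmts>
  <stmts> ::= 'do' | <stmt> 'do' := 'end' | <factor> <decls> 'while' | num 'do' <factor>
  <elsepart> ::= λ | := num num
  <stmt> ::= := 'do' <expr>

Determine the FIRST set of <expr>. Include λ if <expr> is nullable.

From <expr> ::= <decls> <stmt>: <decls> nullable, take FIRST(<decls>) ∪ FIRST(<stmt>) = { 'end', :=, id, num }.
<expr> ::= 'end' <stmts> contributes {'end'}.
Union: FIRST(<expr>) = { 'end', :=, id, num }.

{ 'end', :=, id, num }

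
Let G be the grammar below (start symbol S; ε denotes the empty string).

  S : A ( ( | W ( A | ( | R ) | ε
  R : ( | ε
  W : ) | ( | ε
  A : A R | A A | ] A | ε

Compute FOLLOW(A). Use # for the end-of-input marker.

{ #, (, ] }

In S : A ( (: add FIRST(( () = { ( }.
In S : W ( A: A is at the end, add FOLLOW(S) = { # }.
In A : A R: add FIRST(R)\{ε} = { ( }.
  Since R is nullable, also add FOLLOW(A) = { #, (, ] }.
In A : A A: add FIRST(A)\{ε} = { (, ] }.
  Since A is nullable, also add FOLLOW(A) = { #, (, ] }.
In A : A A: A is at the end, add FOLLOW(A) = { #, (, ] }.
In A : ] A: A is at the end, add FOLLOW(A) = { #, (, ] }.
Union: FOLLOW(A) = { #, (, ] }.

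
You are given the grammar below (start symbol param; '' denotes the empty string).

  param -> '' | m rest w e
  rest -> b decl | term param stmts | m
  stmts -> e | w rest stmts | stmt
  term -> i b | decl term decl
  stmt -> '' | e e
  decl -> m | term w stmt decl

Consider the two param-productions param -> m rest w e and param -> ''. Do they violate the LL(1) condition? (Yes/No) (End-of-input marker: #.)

No

FIRST(m rest w e) = { m } and FIRST('') = { '' }.
The second is nullable but FOLLOW(param) = { #, e, w } is disjoint from FIRST of the first.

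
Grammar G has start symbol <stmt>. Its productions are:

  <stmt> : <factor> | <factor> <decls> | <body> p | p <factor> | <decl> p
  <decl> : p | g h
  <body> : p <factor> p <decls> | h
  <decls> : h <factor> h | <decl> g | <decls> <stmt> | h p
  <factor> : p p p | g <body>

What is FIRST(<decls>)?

<decls> : h <factor> h contributes {h}.
From <decls> : <decl> g: add FIRST(<decl>) = { g, p }.
From <decls> : <decls> <stmt>: add FIRST(<decls>) = { g, h, p }.
<decls> : h p contributes {h}.
Union: FIRST(<decls>) = { g, h, p }.

{ g, h, p }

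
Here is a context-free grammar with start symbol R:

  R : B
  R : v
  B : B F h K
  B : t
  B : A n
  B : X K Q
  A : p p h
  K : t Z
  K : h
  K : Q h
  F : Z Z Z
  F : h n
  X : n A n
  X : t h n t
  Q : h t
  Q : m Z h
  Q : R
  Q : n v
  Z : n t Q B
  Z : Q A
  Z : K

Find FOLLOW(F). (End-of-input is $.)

{ h }

In B : B F h K: add FIRST(h K) = { h }.
Union: FOLLOW(F) = { h }.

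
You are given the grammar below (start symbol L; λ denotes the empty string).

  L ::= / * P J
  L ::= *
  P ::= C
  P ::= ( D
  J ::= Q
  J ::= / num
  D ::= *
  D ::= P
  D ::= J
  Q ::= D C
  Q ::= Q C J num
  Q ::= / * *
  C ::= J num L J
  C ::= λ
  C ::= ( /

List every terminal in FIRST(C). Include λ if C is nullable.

{ (, *, /, num, λ }

From C ::= J num L J: J nullable, take FIRST(J) ∪ {num} = { (, *, /, num }.
C ::= λ contributes λ.
C ::= ( / contributes {(}.
Union: FIRST(C) = { (, *, /, num, λ }.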